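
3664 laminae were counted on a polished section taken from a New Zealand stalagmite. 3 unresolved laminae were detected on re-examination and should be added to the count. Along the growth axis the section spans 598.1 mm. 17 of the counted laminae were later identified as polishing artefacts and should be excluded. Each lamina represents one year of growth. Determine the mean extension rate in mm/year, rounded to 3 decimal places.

After corrections the count is 3664 − 17 + 3 = 3650 laminae.
Extension rate ≈ 598.1 / 3650 = 0.164 mm/year.

0.164 mm/year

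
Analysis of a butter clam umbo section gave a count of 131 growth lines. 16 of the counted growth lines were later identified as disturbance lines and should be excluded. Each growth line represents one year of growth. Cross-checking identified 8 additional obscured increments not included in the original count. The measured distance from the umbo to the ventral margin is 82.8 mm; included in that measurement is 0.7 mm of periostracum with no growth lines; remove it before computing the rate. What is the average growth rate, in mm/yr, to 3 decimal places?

0.667 mm/yr

Correcting the raw count gives 131 − 16 + 8 = 123 true growth lines.
The growth record spans 82.8 − 0.7 = 82.1 mm.
82.1 mm over 123 years gives 82.1 / 123 ≈ 0.667 mm/yr.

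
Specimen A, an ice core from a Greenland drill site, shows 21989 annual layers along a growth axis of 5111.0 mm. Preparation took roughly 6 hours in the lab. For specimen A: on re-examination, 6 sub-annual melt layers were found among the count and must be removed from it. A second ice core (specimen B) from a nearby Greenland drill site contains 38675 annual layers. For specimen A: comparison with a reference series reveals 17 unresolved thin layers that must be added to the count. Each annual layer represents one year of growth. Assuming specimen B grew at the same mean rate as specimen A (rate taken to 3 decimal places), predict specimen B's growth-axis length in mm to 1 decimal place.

Specimen A: correcting the raw count gives 21989 − 6 + 17 = 22000 true annual layers.
A: Extension rate ≈ 5111.0 / 22000 = 0.232 mm per year.
B's length ≈ 0.232 × 38675 = 8972.6 mm.

8972.6 mm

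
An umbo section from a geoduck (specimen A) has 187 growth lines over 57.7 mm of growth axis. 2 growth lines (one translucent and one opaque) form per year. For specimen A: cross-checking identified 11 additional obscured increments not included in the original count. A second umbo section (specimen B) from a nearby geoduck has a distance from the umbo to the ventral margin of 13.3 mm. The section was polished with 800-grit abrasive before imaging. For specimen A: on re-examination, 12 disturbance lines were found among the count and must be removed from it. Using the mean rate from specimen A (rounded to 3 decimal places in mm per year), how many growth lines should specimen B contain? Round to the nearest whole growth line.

43 growth lines

Specimen A: after corrections the count is 187 − 12 + 11 = 186 growth lines.
Specimen A: dividing by 2 growth lines per year: 186 / 2 = 93 years.
A: Mean rate = 57.7 mm / 93 years ≈ 0.620 mm per year.
For B, 13.3 / 0.620 = 21.45 years; at 2 growth lines per year that is 21.45 × 2 ≈ 43 growth lines.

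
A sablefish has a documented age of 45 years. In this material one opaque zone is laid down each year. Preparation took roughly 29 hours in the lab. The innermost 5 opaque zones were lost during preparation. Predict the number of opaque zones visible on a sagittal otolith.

40 opaque zones

At one opaque zone per year, 45 years correspond to 45 opaque zones.
Subtracting the 5 opaque zones not captured gives 45 − 5 = 40 opaque zones in the record.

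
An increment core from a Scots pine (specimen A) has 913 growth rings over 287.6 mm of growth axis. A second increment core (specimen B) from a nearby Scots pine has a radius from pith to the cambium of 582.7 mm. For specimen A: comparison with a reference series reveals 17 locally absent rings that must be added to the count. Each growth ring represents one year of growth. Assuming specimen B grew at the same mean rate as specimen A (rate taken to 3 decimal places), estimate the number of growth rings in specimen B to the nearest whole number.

Specimen A: true growth ring count = 913 + 17 = 930.
A: Extension rate ≈ 287.6 / 930 = 0.309 mm/yr.
For B, 582.7 / 0.309 = 1885.76 years ≈ 1886 growth rings.

1886 growth rings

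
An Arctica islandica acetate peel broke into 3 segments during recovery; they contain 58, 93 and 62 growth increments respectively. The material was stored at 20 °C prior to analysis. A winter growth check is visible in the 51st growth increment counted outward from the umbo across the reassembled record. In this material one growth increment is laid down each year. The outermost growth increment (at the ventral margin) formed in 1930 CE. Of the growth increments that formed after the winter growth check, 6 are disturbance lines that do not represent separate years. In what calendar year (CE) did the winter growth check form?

1774 CE

Total growth increments = 58 + 93 + 62 = 213.
The winter growth check sits at growth increment 51 from the umbo, so 213 − 51 = 162 growth increments formed after it.
Removing the 6 false growth increments leaves 162 − 6 = 156 true growth increments beyond the winter growth check.
1930 − 156 = 1774 CE.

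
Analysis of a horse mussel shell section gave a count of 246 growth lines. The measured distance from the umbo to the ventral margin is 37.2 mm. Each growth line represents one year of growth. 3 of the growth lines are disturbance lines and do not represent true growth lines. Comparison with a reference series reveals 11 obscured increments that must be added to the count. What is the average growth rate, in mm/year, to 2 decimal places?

Correcting the raw count gives 246 − 3 + 11 = 254 true growth lines.
Mean rate = 37.2 mm / 254 years ≈ 0.15 mm/year.

0.15 mm/year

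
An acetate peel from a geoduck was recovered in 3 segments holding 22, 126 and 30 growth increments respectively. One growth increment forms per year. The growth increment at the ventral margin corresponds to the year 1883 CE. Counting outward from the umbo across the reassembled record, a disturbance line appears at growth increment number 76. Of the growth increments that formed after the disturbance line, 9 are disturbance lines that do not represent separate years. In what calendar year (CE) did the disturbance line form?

1790 CE

Total growth increments = 22 + 126 + 30 = 178.
The disturbance line sits at growth increment 76 from the umbo, so 178 − 76 = 102 growth increments formed after it.
102 − 9 false = 93 true growth increments after the disturbance line.
1883 − 93 = 1790 CE.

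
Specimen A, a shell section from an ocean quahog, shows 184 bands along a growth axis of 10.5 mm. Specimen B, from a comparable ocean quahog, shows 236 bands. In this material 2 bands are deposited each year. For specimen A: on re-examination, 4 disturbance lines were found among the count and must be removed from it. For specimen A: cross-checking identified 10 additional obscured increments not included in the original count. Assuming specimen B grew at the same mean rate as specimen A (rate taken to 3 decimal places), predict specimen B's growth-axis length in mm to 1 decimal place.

Specimen A: adjusted count: 184 − 4 + 10 = 190 bands.
Specimen A: with 2 bands per year, 190 / 2 = 95 years.
A: Mean rate = 10.5 mm / 95 years ≈ 0.111 mm per year.
Specimen B: dividing by 2 bands per year: 236 / 2 = 118 years. B's length ≈ 0.111 × 118 = 13.1 mm.

13.1 mm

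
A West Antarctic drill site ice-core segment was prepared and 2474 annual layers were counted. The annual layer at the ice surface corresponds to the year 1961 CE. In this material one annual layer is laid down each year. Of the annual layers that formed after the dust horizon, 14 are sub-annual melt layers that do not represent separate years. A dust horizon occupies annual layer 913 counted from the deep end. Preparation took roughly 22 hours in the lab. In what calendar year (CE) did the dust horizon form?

2474 − 913 = 1561 annual layers lie beyond the dust horizon toward the ice surface.
Removing the 14 false annual layers leaves 1561 − 14 = 1547 true annual layers beyond the dust horizon.
1961 − 1547 = 414 CE.

414 CE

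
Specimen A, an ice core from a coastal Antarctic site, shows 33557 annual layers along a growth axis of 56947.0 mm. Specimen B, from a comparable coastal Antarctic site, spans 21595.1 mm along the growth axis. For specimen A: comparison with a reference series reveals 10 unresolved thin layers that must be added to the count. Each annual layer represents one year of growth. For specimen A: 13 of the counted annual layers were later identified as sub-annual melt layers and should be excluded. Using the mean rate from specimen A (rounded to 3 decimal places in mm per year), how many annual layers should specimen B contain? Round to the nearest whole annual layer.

12725 annual layers

Specimen A: after corrections the count is 33557 − 13 + 10 = 33554 annual layers.
A: Extension rate ≈ 56947.0 / 33554 = 1.697 mm/year.
For B, 21595.1 / 1.697 = 12725.46 years ≈ 12725 annual layers.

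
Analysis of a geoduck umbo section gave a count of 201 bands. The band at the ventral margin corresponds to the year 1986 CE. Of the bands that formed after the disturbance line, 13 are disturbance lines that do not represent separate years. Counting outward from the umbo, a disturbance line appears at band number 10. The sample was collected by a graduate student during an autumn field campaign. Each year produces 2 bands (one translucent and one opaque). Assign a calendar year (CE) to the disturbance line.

The disturbance line sits at band 10 from the umbo, so 201 − 10 = 191 bands formed after it.
191 − 13 false = 178 true bands after the disturbance line.
With 2 bands per year, 178 / 2 = 89 years.
The band at the ventral margin is 1986 CE, so the disturbance line dates to 1986 − 89 = 1897 CE.

1897 CE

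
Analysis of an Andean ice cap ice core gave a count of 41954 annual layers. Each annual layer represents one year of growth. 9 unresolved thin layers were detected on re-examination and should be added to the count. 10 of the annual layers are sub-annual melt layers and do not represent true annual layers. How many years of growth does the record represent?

41953 years

Correcting the raw count gives 41954 − 10 + 9 = 41953 true annual layers.
At one annual layer per year, that is 41953 years.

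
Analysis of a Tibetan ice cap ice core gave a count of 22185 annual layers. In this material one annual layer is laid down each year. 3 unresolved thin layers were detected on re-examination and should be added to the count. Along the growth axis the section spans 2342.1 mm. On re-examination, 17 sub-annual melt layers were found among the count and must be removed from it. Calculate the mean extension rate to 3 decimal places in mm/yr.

0.106 mm/yr

Correcting the raw count gives 22185 − 17 + 3 = 22171 true annual layers.
Mean rate = 2342.1 mm / 22171 years ≈ 0.106 mm/yr.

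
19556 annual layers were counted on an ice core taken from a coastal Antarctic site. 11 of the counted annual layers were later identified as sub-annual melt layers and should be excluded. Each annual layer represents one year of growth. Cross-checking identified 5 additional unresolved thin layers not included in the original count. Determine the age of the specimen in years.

Adjusted count: 19556 − 11 + 5 = 19550 annual layers.
With a one-to-one annual layer periodicity this is 19550 years.

19550 years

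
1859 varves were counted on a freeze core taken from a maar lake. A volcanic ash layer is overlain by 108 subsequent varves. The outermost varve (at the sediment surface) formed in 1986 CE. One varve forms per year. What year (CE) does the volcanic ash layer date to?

1878 CE

108 varves formed after the volcanic ash layer.
Counting back 108 years from 1986 CE places the volcanic ash layer in 1986 − 108 = 1878 CE.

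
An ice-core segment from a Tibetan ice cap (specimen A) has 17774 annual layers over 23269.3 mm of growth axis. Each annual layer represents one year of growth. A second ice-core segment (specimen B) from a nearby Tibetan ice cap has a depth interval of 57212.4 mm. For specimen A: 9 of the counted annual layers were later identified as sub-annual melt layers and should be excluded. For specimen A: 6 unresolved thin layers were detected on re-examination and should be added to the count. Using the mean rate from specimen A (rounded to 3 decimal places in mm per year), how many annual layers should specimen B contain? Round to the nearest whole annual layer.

Specimen A: correcting the raw count gives 17774 − 9 + 6 = 17771 true annual layers.
A: 23269.3 mm over 17771 years gives 23269.3 / 17771 ≈ 1.309 mm/yr.
B spans 57212.4 / 1.309 = 43706.95 years ≈ 43707 annual layers.

43707 annual layers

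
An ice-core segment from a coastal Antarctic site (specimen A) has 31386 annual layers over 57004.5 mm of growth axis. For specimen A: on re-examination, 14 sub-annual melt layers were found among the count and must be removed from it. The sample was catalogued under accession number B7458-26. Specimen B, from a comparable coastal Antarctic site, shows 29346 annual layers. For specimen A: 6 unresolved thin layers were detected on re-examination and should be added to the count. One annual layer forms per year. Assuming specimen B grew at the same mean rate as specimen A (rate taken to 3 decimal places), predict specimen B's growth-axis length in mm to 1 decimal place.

53321.7 mm

Specimen A: true annual layer count = 31386 − 14 + 6 = 31378.
A: Extension rate ≈ 57004.5 / 31378 = 1.817 mm/yr.
Length of B = 1.817 × 29346 = 53321.7 mm.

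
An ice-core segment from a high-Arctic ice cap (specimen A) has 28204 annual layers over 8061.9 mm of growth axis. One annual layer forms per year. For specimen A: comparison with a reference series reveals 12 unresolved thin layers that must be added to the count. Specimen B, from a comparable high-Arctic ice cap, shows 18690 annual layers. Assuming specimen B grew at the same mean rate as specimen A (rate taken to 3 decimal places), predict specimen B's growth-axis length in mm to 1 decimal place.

Specimen A: adjusted count: 28204 + 12 = 28216 annual layers.
A: Mean rate = 8061.9 mm / 28216 years ≈ 0.286 mm/year.
Length of B = 0.286 × 18690 = 5345.3 mm.

5345.3 mm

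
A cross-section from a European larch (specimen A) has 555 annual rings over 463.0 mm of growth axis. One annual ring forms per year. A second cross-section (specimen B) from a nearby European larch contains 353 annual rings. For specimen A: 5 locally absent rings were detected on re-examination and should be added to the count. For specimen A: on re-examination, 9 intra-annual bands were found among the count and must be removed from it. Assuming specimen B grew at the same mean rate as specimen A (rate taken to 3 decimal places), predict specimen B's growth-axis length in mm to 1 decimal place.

Specimen A: correcting the raw count gives 555 − 9 + 5 = 551 true annual rings.
A: Extension rate ≈ 463.0 / 551 = 0.840 mm/year.
For B, 0.840 mm/year × 353 years = 296.5 mm.

296.5 mm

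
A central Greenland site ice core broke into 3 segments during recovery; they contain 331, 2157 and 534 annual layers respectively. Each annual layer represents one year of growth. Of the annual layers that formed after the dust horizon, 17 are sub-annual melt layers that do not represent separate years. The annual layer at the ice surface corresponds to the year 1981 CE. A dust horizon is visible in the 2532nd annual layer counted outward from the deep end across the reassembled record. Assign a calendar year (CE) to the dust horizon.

Total annual layers = 331 + 2157 + 534 = 3022.
Between annual layer 2532 and the ice surface there are 3022 − 2532 = 490 annual layers.
Excluding 17 false annual layers: 490 − 17 = 473.
The annual layer at the ice surface is 1981 CE, so the dust horizon dates to 1981 − 473 = 1508 CE.

1508 CE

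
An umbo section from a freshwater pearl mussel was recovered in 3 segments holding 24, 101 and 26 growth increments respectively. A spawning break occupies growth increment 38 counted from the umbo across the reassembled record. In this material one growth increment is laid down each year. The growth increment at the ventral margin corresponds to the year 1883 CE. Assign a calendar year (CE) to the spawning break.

1770 CE

Total growth increments = 24 + 101 + 26 = 151.
The spawning break sits at growth increment 38 from the umbo, so 151 − 38 = 113 growth increments formed after it.
The growth increment at the ventral margin is 1883 CE, so the spawning break dates to 1883 − 113 = 1770 CE.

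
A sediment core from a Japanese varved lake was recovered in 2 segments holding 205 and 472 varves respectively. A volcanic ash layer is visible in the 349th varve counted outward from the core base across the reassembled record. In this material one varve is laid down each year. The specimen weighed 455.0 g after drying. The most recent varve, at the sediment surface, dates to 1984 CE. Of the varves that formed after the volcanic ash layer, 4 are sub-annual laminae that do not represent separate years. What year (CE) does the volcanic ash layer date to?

Total varves = 205 + 472 = 677.
The volcanic ash layer sits at varve 349 from the core base, so 677 − 349 = 328 varves formed after it.
328 − 4 false = 324 true varves after the volcanic ash layer.
Counting back 324 years from 1984 CE places the volcanic ash layer in 1984 − 324 = 1660 CE.

1660 CE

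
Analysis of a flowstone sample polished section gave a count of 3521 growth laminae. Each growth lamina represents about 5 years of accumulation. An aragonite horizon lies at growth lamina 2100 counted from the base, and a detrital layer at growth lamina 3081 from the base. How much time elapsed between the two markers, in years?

4905 years

Separation: 3081 − 2100 = 981 growth laminae.
Multiplying by 5 years per growth lamina: 981 × 5 = 4905 years.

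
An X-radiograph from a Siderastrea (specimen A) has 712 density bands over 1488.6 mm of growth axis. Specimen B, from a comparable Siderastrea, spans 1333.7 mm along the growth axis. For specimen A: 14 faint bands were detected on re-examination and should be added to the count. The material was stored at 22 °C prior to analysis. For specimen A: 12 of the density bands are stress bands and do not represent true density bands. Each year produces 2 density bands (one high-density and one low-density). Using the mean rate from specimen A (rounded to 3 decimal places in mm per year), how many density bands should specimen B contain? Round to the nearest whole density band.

Specimen A: correcting the raw count gives 712 − 12 + 14 = 714 true density bands.
Specimen A: with 2 density bands per year, 714 / 2 = 357 years.
A: 1488.6 mm over 357 years gives 1488.6 / 357 ≈ 4.170 mm/yr.
For B, 1333.7 / 4.170 = 319.83 years; at 2 density bands per year that is 319.83 × 2 ≈ 640 density bands.

640 density bands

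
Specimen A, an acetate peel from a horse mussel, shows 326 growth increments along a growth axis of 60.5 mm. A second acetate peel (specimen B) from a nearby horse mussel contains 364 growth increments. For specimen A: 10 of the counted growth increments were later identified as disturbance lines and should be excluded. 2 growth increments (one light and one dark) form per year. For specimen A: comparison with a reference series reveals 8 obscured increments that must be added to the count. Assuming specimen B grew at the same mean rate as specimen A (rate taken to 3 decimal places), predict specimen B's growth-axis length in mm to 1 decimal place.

67.9 mm

Specimen A: adjusted count: 326 − 10 + 8 = 324 growth increments.
Specimen A: with 2 growth increments per year, 324 / 2 = 162 years.
A: 60.5 mm over 162 years gives 60.5 / 162 ≈ 0.373 mm/year.
Specimen B: dividing by 2 growth increments per year: 364 / 2 = 182 years. Length of B = 0.373 × 182 = 67.9 mm.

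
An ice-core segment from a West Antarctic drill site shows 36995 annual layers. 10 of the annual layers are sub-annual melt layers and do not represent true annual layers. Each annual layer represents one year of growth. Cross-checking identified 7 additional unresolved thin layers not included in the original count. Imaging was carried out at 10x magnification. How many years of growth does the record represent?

36992 years

Correcting the raw count gives 36995 − 10 + 7 = 36992 true annual layers.
One annual layer per year makes the duration 36992 years.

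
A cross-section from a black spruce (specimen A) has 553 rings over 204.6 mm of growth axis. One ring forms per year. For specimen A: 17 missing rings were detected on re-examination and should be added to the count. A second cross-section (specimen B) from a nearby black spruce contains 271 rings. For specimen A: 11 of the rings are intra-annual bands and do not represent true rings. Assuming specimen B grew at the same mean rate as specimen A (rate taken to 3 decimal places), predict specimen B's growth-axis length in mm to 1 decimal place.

99.2 mm

Specimen A: correcting the raw count gives 553 − 11 + 17 = 559 true rings.
A: 204.6 mm over 559 years gives 204.6 / 559 ≈ 0.366 mm/year.
Length of B = 0.366 × 271 = 99.2 mm.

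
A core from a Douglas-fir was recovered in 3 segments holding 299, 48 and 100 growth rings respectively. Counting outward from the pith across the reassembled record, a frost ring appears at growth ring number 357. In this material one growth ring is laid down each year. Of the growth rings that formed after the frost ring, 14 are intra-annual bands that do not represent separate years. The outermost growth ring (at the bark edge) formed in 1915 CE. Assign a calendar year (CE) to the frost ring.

1839 CE

Total growth rings = 299 + 48 + 100 = 447.
The frost ring sits at growth ring 357 from the pith, so 447 − 357 = 90 growth rings formed after it.
90 − 14 false = 76 true growth rings after the frost ring.
1915 − 76 = 1839 CE.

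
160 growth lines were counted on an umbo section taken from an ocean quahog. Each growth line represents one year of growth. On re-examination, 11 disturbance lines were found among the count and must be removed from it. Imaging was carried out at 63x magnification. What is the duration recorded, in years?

After corrections the count is 160 − 11 = 149 growth lines.
One growth line per year makes the duration 149 years.

149 years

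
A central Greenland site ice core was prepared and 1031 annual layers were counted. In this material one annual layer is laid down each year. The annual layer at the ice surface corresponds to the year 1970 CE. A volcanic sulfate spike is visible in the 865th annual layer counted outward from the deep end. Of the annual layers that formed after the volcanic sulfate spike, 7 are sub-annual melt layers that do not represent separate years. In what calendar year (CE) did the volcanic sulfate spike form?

1811 CE

Between annual layer 865 and the ice surface there are 1031 − 865 = 166 annual layers.
Removing the 7 false annual layers leaves 166 − 7 = 159 true annual layers beyond the volcanic sulfate spike.
Counting back 159 years from 1970 CE places the volcanic sulfate spike in 1970 − 159 = 1811 CE.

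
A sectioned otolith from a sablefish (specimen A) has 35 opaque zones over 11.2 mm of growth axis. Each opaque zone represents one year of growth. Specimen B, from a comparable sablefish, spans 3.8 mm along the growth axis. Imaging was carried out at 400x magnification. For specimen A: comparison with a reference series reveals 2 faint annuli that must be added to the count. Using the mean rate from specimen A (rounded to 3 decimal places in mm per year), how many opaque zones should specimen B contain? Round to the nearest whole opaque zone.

13 opaque zones

Specimen A: adjusted count: 35 + 2 = 37 opaque zones.
A: Extension rate ≈ 11.2 / 37 = 0.303 mm per year.
Specimen B: 3.8 mm / 0.303 mm per year = 12.54 years ≈ 13 opaque zones.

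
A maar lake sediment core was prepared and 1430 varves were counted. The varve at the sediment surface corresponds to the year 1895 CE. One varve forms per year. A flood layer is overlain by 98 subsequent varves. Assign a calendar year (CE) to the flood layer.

1797 CE

There are 98 varves younger than the flood layer.
Counting back 98 years from 1895 CE places the flood layer in 1895 − 98 = 1797 CE.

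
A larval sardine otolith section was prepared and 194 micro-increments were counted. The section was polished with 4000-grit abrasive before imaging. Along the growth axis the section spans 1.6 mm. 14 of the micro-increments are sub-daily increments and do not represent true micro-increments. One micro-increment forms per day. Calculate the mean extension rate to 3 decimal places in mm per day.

0.009 mm per day

After corrections the count is 194 − 14 = 180 micro-increments.
Mean rate = 1.6 mm / 180 days ≈ 0.009 mm per day.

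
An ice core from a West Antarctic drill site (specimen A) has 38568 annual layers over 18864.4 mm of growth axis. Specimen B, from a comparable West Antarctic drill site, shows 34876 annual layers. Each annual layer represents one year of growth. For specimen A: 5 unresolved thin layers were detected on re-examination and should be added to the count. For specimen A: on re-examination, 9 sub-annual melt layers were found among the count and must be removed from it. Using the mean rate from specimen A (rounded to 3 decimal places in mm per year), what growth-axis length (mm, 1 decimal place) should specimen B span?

17054.4 mm

Specimen A: adjusted count: 38568 − 9 + 5 = 38564 annual layers.
A: Mean rate = 18864.4 mm / 38564 years ≈ 0.489 mm/yr.
Length of B = 0.489 × 34876 = 17054.4 mm.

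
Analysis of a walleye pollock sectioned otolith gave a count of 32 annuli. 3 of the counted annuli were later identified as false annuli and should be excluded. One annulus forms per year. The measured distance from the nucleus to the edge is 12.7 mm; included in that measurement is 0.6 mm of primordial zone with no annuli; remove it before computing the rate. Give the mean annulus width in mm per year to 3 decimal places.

0.417 mm per year

After corrections the count is 32 − 3 = 29 annuli.
Removing the 0.6 mm offcut leaves 12.7 − 0.6 = 12.1 mm.
Extension rate ≈ 12.1 / 29 = 0.417 mm per year.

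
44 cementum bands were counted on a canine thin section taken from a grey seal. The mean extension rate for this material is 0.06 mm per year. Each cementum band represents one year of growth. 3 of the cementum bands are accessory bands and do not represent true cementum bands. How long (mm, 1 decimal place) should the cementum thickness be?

Correcting the raw count gives 44 − 3 = 41 true cementum bands.
Length ≈ 0.06 × 41 = 2.5 mm.

2.5 mm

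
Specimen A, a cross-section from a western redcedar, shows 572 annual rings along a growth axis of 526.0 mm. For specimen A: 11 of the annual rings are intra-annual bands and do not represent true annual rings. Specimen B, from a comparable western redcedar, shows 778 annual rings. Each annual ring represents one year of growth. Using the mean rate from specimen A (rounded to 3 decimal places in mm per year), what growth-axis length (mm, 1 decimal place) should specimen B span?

Specimen A: correcting the raw count gives 572 − 11 = 561 true annual rings.
A: Extension rate ≈ 526.0 / 561 = 0.938 mm per year.
Length of B = 0.938 × 778 = 729.8 mm.

729.8 mm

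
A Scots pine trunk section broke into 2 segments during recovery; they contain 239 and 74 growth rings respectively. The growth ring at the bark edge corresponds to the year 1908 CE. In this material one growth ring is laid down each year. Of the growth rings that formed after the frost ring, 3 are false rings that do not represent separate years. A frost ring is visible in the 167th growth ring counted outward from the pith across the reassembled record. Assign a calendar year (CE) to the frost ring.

1765 CE

Total growth rings = 239 + 74 = 313.
Between growth ring 167 and the bark edge there are 313 − 167 = 146 growth rings.
Excluding 3 false growth rings: 146 − 3 = 143.
Counting back 143 years from 1908 CE places the frost ring in 1908 − 143 = 1765 CE.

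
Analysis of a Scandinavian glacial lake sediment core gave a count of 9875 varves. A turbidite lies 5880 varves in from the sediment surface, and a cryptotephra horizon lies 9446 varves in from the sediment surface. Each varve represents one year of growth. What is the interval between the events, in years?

3566 yr

The two markers are separated by 9446 − 5880 = 3566 varves.
At one varve per year, 3566 years elapsed between them.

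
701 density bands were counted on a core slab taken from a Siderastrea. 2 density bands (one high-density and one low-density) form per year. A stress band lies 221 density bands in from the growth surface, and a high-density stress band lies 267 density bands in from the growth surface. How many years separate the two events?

267 − 221 = 46 density bands lie between the two events.
Dividing by 2 density bands per year: 46 / 2 = 23 years.

23 years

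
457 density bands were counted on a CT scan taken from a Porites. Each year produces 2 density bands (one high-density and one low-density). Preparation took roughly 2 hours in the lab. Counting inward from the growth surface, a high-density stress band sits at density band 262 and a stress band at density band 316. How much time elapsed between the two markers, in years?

27 years

316 − 262 = 54 density bands lie between the two events.
Dividing by 2 density bands per year: 54 / 2 = 27 years.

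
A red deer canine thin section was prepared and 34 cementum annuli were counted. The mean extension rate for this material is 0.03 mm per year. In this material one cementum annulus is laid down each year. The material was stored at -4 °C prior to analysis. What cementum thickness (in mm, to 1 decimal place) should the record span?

1.0 mm

The record spans 34 years at 0.03 mm per year.
Length ≈ 0.03 × 34 = 1.0 mm.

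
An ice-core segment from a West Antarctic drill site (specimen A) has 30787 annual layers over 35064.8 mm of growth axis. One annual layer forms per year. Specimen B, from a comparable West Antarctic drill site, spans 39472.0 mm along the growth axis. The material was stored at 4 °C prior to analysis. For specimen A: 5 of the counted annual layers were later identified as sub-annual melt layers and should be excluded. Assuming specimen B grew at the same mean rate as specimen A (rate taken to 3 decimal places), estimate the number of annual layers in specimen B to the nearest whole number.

34655 annual layers

Specimen A: correcting the raw count gives 30787 − 5 = 30782 true annual layers.
A: Extension rate ≈ 35064.8 / 30782 = 1.139 mm/yr.
For B, 39472.0 / 1.139 = 34654.96 years ≈ 34655 annual layers.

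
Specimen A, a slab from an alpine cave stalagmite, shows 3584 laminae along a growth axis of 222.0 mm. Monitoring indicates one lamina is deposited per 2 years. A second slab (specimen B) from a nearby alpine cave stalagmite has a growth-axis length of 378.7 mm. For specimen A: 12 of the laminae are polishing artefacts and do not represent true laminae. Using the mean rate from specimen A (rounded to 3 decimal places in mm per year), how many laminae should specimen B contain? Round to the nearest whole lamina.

6108 laminae

Specimen A: adjusted count: 3584 − 12 = 3572 laminae.
Specimen A: at 2 years per lamina, 3572 × 2 = 7144 years.
A: Extension rate ≈ 222.0 / 7144 = 0.031 mm/yr.
B spans 378.7 / 0.031 = 12216.13 years; at 2 years per lamina that is 12216.13 / 2 ≈ 6108 laminae.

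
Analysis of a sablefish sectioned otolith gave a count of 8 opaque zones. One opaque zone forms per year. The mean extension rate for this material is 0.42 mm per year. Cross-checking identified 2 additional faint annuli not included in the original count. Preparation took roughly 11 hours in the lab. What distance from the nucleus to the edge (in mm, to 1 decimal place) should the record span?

4.2 mm

After corrections the count is 8 + 2 = 10 opaque zones.
Length ≈ 0.42 × 10 = 4.2 mm.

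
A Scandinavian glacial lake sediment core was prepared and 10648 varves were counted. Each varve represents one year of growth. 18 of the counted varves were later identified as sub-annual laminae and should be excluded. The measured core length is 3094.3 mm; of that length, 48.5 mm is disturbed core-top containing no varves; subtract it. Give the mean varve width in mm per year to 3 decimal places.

True varve count = 10648 − 18 = 10630.
Removing the 48.5 mm offcut leaves 3094.3 − 48.5 = 3045.8 mm.
3045.8 mm over 10630 years gives 3045.8 / 10630 ≈ 0.287 mm per year.

0.287 mm per year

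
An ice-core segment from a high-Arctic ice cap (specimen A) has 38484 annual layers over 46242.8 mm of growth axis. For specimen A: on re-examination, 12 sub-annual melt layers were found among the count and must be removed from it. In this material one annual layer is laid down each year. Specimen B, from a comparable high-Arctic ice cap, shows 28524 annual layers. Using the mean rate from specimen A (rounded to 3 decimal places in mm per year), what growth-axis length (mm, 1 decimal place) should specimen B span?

Specimen A: adjusted count: 38484 − 12 = 38472 annual layers.
A: 46242.8 mm over 38472 years gives 46242.8 / 38472 ≈ 1.202 mm per year.
Length of B = 1.202 × 28524 = 34285.8 mm.

34285.8 mm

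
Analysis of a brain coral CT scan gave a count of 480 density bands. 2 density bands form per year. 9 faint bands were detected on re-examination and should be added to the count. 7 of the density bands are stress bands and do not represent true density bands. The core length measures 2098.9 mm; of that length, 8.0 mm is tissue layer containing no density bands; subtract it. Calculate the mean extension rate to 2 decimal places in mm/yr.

Correcting the raw count gives 480 − 7 + 9 = 482 true density bands.
With 2 density bands per year, 482 / 2 = 241 years.
Net length = 2098.9 − 8.0 = 2090.9 mm.
2090.9 mm over 241 years gives 2090.9 / 241 ≈ 8.68 mm/yr.

8.68 mm/yr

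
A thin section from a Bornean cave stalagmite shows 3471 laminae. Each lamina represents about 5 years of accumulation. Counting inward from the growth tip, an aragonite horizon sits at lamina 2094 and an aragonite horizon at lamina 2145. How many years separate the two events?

255 yr

2145 − 2094 = 51 laminae lie between the two events.
Multiplying by 5 years per lamina: 51 × 5 = 255 years.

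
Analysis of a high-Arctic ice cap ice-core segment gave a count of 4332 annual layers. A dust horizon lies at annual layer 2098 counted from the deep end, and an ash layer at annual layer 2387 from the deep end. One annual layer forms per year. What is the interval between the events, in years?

289 years

Separation: 2387 − 2098 = 289 annual layers.
That is 289 years at one annual layer per year.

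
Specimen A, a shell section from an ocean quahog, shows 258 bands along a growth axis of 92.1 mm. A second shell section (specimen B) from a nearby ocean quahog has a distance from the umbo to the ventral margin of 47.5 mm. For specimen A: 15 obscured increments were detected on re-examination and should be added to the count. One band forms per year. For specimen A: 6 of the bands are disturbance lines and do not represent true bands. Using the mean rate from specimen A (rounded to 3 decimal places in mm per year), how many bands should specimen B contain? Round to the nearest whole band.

138 bands

Specimen A: after corrections the count is 258 − 6 + 15 = 267 bands.
A: Extension rate ≈ 92.1 / 267 = 0.345 mm per year.
For B, 47.5 / 0.345 = 137.68 years ≈ 138 bands.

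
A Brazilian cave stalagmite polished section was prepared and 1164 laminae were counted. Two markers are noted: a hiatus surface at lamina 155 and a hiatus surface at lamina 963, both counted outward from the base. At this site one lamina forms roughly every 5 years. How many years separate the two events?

963 − 155 = 808 laminae lie between the two events.
Multiplying by 5 years per lamina: 808 × 5 = 4040 years.

4040 years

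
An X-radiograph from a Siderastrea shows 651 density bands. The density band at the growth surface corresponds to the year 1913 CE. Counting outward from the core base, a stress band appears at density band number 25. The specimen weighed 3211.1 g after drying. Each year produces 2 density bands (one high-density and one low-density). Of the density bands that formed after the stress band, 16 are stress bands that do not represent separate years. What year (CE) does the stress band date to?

Between density band 25 and the growth surface there are 651 − 25 = 626 density bands.
Excluding 16 false density bands: 626 − 16 = 610.
610 density bands at 2 per year is 610 / 2 = 305 years.
Counting back 305 years from 1913 CE places the stress band in 1913 − 305 = 1608 CE.

1608 CE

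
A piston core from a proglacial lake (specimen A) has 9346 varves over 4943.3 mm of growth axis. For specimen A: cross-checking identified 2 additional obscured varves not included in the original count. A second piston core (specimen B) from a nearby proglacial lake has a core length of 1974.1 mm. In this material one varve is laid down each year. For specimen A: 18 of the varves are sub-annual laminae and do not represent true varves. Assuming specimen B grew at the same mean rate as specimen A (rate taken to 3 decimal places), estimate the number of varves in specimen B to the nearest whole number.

Specimen A: adjusted count: 9346 − 18 + 2 = 9330 varves.
A: Mean rate = 4943.3 mm / 9330 years ≈ 0.530 mm per year.
For B, 1974.1 / 0.530 = 3724.72 years ≈ 3725 varves.

3725 varves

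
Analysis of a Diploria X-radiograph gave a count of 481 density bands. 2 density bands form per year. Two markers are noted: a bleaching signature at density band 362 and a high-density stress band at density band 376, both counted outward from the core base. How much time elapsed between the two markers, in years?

7 yr

Separation: 376 − 362 = 14 density bands.
14 density bands at 2 per year is 14 / 2 = 7 years.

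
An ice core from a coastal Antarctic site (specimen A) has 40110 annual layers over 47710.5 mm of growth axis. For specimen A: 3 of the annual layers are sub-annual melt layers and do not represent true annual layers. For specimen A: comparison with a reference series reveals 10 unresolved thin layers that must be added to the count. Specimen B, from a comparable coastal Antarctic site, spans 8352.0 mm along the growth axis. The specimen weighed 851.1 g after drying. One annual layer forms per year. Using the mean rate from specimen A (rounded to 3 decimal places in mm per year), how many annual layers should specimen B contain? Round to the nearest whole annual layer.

Specimen A: true annual layer count = 40110 − 3 + 10 = 40117.
A: Mean rate = 47710.5 mm / 40117 years ≈ 1.189 mm/yr.
B spans 8352.0 / 1.189 = 7024.39 years ≈ 7024 annual layers.

7024 annual layers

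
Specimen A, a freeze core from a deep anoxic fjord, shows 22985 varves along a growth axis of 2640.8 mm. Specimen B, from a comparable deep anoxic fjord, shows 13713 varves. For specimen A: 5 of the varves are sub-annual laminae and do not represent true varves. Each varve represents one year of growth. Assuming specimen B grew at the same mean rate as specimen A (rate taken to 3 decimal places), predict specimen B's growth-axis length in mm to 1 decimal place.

Specimen A: correcting the raw count gives 22985 − 5 = 22980 true varves.
A: Mean rate = 2640.8 mm / 22980 years ≈ 0.115 mm/yr.
Length of B = 0.115 × 13713 = 1577.0 mm.

1577.0 mm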